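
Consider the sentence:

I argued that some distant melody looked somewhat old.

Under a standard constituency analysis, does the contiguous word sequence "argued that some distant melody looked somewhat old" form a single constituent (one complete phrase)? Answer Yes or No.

Yes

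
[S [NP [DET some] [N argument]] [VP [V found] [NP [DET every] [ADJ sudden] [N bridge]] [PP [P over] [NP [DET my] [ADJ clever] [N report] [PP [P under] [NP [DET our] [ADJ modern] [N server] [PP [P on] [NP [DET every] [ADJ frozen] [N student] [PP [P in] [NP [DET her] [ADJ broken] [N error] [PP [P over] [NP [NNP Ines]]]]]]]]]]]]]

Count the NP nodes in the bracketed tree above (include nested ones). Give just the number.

7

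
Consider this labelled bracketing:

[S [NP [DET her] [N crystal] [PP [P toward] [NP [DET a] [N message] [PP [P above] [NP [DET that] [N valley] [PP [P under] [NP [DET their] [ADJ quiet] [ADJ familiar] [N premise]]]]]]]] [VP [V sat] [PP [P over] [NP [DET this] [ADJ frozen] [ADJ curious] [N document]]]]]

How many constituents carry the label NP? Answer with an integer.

5

The NP constituents are: [NP her crystal toward a message above that valley under their quiet familiar premise]; [NP a message above that valley under their quiet familiar premise]; [NP that valley under their quiet familiar premise]; [NP their quiet familiar premise]; [NP this frozen curious document]. Total: 5.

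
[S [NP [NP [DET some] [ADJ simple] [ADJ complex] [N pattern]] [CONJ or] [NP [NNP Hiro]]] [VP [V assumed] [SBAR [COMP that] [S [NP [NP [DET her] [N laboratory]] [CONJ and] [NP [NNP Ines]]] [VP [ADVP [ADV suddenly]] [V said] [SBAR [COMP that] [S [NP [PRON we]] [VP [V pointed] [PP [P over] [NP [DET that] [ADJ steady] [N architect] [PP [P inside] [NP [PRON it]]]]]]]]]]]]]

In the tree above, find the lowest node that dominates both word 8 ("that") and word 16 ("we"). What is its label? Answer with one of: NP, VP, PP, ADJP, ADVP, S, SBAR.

SBAR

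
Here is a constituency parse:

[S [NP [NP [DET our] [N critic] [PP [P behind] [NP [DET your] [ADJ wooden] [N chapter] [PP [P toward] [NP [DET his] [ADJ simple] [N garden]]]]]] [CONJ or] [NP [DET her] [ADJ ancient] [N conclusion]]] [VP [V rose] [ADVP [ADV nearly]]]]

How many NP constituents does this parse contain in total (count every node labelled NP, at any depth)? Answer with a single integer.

Listing each NP by its span: [NP our critic behind your wooden chapter toward his simple garden or her ancient conclusion]; [NP our critic behind your wooden chapter toward his simple garden]; [NP your wooden chapter toward his simple garden]; [NP his simple garden]; [NP her ancient conclusion] — that makes 5.

5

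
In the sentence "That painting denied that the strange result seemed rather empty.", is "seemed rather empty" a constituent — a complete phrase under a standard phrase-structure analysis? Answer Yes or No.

Yes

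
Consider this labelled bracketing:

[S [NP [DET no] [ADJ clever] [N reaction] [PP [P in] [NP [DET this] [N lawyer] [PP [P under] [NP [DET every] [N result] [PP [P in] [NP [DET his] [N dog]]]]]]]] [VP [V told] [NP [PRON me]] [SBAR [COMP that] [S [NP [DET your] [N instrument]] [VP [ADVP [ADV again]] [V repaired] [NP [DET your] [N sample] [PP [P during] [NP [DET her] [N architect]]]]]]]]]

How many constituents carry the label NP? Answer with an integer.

8

Scanning left to right, an opening `[NP` appears at word positions 1, 5, 8, 11, 14, 16, 20, 23 — 8 in total.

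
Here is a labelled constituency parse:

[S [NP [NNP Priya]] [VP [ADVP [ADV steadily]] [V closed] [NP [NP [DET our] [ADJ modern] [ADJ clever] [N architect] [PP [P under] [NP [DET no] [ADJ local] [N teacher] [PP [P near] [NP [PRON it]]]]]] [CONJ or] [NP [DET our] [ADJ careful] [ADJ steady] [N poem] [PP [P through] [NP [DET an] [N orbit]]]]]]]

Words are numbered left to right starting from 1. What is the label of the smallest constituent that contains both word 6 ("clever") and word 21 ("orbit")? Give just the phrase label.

NP

Word 6 lies under S → VP → NP → NP → ADJ; word 21 lies under S → VP → NP → NP → PP → NP → N. The lowest shared node is the NP.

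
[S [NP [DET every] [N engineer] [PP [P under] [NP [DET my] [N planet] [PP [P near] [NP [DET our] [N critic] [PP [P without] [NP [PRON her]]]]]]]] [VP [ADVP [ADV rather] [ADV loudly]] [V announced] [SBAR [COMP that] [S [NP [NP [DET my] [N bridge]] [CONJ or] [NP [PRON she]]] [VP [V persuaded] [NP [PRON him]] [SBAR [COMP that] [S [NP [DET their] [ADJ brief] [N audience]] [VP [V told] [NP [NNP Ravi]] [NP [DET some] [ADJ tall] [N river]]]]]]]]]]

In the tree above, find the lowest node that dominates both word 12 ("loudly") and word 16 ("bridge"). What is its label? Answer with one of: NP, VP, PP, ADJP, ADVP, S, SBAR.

The smallest bracket enclosing both words is [VP rather loudly announced that my bridge or she persuaded him that their brief audience told Ravi some tall river], so the label is VP.

VP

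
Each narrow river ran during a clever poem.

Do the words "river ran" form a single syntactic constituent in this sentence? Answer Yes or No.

No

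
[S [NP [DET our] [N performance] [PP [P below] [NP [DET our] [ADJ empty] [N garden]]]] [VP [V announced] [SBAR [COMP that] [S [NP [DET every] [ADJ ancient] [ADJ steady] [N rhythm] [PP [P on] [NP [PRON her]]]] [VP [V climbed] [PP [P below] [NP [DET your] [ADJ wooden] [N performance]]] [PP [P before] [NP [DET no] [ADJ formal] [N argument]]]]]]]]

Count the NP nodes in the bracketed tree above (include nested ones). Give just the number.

6

Listing each NP by its span: [NP our performance below our empty garden]; [NP our empty garden]; [NP every ancient steady rhythm on her]; [NP her]; [NP your wooden performance]; [NP no formal argument] — that makes 6.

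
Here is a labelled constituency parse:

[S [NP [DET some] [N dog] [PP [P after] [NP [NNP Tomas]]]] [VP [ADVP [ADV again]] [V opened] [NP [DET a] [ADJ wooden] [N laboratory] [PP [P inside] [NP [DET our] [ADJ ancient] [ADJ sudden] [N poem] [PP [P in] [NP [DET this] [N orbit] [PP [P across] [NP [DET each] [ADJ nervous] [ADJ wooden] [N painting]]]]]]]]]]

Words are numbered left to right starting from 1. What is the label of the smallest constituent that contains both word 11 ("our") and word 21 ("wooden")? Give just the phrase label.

NP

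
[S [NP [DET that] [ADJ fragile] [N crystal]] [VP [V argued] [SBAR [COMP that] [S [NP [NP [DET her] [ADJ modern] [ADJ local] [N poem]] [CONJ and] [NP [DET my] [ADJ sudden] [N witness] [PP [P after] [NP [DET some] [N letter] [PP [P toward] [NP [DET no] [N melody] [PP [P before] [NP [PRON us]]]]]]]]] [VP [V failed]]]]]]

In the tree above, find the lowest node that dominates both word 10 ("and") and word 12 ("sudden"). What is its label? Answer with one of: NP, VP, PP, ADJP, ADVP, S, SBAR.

NP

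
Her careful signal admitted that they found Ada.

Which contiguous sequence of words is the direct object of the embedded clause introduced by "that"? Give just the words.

Ada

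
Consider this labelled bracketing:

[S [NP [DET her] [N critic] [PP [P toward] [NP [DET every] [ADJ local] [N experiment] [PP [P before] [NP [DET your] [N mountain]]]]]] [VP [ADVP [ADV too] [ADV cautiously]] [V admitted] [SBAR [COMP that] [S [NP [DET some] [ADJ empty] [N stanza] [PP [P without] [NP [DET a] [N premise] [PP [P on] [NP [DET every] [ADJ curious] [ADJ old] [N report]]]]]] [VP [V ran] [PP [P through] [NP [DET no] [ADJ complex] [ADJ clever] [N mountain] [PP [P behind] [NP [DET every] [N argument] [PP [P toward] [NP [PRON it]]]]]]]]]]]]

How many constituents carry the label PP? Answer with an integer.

7

Scanning left to right, an opening `[PP` appears at word positions 3, 7, 17, 20, 26, 31, 34 — 7 in total.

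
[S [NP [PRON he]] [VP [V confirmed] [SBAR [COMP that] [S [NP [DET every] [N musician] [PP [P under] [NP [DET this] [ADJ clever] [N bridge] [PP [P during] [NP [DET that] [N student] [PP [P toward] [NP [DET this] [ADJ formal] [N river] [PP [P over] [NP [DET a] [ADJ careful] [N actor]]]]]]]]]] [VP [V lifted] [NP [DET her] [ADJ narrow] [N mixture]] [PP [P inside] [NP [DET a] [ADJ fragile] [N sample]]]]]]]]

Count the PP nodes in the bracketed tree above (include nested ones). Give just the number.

5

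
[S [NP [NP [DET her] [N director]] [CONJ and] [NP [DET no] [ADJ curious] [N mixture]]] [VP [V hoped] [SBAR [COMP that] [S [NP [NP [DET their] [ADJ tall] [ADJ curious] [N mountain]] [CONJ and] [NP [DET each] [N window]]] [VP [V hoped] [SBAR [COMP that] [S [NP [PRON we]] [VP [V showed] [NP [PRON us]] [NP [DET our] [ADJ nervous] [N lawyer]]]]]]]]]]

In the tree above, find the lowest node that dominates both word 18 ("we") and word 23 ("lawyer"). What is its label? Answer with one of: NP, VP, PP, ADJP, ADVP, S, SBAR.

S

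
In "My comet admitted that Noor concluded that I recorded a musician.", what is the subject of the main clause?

my comet

"my comet" is the NP that combines with the VP headed by "admitted" to form the main clause — the subject.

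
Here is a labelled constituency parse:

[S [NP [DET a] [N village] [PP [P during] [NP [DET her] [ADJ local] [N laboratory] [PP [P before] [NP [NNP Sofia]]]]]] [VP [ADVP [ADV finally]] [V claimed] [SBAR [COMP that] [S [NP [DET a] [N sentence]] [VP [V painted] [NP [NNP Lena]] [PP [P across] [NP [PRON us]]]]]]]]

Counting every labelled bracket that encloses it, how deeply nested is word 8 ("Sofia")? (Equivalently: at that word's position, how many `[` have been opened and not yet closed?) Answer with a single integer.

7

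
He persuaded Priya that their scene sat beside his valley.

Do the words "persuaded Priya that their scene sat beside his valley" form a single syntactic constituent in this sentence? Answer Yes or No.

Yes

The sequence corresponds to a single VP node — the verb phrase "persuaded Priya that their scene sat beside his valley".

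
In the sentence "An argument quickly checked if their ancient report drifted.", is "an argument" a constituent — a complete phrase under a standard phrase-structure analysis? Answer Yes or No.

Yes

These words form the whole noun phrase headed by "argument", so yes — one constituent.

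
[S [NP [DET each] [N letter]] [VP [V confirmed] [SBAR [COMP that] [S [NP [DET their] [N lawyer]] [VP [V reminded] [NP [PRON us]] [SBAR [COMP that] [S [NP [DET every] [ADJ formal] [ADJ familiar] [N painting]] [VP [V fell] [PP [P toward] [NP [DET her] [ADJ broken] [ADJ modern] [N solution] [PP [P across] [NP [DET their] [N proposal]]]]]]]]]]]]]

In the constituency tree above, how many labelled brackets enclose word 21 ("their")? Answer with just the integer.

Counting open brackets not yet closed at "their": [S [VP [SBAR [S [VP [SBAR [S [VP [PP [NP [PP [NP [DET = 13.

13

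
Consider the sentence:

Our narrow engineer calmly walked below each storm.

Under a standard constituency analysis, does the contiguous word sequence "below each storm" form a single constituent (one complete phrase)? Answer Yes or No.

Yes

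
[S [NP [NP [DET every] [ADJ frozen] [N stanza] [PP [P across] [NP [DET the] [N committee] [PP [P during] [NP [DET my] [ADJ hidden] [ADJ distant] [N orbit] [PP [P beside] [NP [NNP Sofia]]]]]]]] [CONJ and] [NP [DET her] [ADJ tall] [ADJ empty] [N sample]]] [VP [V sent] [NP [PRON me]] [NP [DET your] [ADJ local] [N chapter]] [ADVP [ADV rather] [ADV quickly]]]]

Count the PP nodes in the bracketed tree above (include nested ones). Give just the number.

Listing each PP by its span: [PP across the committee during my hidden distant orbit beside Sofia]; [PP during my hidden distant orbit beside Sofia]; [PP beside Sofia] — that makes 3.

3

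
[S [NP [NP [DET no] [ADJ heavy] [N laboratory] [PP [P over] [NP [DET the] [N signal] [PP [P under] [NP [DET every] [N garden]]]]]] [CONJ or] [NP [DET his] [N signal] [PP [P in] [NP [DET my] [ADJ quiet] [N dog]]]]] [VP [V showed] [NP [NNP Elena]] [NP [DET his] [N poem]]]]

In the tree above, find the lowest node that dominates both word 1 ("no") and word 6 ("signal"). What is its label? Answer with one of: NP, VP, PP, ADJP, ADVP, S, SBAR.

NP

The smallest bracket enclosing both words is [NP no heavy laboratory over the signal under every garden], so the label is NP.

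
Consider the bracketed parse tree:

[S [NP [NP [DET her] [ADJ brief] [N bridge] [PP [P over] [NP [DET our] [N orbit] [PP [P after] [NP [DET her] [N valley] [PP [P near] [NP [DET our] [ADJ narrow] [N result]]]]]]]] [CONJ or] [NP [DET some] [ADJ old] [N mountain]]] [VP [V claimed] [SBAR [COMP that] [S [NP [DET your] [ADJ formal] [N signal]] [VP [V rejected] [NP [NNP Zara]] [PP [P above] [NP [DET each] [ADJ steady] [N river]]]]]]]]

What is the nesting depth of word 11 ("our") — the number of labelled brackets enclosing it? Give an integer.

10

Counting open brackets not yet closed at "our": [S [NP [NP [PP [NP [PP [NP [PP [NP [DET = 10.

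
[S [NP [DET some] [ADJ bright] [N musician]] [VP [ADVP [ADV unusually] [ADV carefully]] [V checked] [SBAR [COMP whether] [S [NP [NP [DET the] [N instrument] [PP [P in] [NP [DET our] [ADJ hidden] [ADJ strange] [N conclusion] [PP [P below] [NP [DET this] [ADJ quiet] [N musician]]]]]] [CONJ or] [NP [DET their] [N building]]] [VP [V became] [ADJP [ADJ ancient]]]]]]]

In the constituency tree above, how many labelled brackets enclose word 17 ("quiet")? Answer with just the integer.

11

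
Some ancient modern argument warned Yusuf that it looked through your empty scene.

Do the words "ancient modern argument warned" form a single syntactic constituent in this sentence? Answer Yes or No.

No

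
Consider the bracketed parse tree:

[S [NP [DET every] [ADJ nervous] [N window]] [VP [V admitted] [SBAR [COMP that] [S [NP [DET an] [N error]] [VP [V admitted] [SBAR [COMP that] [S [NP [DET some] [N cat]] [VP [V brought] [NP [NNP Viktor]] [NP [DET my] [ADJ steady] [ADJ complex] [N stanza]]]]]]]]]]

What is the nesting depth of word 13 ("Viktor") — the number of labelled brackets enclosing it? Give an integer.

10

Path from the root down to the word: S → VP → SBAR → S → VP → SBAR → S → VP → NP → NNP. That is 10 enclosing brackets.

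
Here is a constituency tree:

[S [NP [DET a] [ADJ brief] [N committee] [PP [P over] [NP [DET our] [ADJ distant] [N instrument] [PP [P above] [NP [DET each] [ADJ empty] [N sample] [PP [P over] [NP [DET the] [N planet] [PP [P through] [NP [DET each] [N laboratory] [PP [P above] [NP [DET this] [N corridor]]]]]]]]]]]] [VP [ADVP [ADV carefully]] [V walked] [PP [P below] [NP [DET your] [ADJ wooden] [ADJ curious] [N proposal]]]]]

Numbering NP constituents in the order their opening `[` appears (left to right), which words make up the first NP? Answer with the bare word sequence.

a brief committee over our distant instrument above each empty sample over the planet through each laboratory above this corridor

Opening `[NP` markers occur at word positions 1, 5, 9, 13, 16, 19, 24; the first of these opens the constituent [NP a brief committee over our distant instrument above each empty sample over the planet through each laboratory above this corridor].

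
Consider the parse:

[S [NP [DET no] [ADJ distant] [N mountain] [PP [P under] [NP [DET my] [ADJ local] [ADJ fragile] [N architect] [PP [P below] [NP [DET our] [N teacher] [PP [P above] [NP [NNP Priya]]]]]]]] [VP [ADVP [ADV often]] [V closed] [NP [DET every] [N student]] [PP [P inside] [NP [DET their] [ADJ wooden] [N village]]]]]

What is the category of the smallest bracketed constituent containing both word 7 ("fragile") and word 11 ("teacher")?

NP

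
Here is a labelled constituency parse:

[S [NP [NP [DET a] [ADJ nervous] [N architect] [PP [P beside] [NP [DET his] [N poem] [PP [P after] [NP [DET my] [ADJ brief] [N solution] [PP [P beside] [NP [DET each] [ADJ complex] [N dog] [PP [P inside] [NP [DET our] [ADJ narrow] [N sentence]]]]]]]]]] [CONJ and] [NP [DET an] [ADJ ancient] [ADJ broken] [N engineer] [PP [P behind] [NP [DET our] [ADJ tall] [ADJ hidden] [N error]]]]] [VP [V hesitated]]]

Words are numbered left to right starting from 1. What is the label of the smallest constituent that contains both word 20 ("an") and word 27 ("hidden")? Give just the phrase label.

NP

The smallest bracket enclosing both words is [NP an ancient broken engineer behind our tall hidden error], so the label is NP.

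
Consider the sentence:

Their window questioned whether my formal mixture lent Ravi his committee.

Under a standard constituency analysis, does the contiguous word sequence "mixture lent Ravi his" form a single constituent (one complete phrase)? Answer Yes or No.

No

The sequence begins inside the noun phrase "my formal mixture" and ends inside the verb phrase "lent Ravi his committee"; it crosses a phrase boundary, so no single node in the tree spans exactly those words.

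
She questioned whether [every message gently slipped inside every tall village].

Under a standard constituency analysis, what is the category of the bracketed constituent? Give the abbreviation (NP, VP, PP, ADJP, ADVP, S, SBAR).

S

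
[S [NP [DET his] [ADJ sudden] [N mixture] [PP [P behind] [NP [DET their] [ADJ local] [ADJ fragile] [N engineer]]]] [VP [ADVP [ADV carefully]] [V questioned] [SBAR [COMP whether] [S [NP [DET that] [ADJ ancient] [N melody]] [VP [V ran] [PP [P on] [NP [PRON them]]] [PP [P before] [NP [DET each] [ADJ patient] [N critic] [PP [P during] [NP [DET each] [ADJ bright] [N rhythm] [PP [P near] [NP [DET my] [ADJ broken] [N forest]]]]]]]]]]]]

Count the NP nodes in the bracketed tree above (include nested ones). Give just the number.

7

The NP constituents are: [NP his sudden mixture behind their local fragile engineer]; [NP their local fragile engineer]; [NP that ancient melody]; [NP them]; [NP each patient critic during each bright rhythm near my broken forest]; [NP each bright rhythm near my broken forest] …. Total: 7.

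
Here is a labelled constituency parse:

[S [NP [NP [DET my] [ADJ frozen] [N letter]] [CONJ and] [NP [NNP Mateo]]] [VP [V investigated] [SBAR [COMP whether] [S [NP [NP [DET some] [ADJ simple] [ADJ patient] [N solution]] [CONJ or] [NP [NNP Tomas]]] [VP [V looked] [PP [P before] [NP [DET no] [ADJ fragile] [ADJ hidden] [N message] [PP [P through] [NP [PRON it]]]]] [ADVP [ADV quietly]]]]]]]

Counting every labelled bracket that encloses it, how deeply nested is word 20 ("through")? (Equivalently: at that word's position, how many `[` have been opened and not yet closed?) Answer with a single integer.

9

The word sits inside P, which is inside PP, inside NP, inside PP, inside VP, inside S, inside SBAR, inside VP, inside S — 9 brackets in all.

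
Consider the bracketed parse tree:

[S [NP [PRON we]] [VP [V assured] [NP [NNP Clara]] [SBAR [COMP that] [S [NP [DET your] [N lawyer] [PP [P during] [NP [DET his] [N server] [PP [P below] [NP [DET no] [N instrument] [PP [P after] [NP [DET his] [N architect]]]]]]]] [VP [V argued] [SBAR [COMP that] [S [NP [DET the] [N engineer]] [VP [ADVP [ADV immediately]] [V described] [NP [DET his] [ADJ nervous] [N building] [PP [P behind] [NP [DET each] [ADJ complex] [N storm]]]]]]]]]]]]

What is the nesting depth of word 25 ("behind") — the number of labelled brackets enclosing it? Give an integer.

11

Counting open brackets not yet closed at "behind": [S [VP [SBAR [S [VP [SBAR [S [VP [NP [PP [P = 11.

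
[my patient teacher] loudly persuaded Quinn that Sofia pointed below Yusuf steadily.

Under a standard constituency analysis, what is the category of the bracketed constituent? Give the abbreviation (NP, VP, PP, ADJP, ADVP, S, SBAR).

NP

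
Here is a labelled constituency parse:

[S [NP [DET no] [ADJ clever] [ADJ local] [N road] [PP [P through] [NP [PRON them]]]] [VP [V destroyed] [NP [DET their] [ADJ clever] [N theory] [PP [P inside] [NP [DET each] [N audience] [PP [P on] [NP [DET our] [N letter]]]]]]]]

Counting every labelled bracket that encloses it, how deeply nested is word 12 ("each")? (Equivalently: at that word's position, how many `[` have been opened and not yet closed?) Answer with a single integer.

Path from the root down to the word: S → VP → NP → PP → NP → DET. That is 6 enclosing brackets.

6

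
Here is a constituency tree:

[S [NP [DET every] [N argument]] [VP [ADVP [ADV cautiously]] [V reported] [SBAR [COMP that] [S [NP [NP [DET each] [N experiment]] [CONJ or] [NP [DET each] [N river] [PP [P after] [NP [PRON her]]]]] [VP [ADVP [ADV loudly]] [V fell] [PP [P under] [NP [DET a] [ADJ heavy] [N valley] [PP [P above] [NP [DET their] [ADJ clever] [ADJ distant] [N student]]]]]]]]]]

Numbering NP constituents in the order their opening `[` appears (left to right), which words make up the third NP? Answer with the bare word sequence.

each experiment

Opening `[NP` markers occur at word positions 1, 6, 6, 9, 12, 16, 20; the third of these opens the constituent [NP each experiment].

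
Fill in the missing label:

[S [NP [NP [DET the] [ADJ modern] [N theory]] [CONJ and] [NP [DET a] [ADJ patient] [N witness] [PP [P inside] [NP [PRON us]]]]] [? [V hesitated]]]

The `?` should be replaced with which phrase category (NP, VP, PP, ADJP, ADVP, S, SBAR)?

VP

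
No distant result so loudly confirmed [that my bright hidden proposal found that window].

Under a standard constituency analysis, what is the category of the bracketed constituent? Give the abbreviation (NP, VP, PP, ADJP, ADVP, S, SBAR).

SBAR

"that" is the head of the bracketed span, so the span is a subordinate clause: SBAR.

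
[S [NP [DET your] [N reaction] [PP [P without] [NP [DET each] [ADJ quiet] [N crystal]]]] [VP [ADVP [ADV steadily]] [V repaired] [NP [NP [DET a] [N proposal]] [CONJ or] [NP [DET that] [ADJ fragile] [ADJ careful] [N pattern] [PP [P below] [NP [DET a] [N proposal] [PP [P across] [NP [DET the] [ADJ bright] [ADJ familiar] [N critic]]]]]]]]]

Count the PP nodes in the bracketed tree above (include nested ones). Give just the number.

3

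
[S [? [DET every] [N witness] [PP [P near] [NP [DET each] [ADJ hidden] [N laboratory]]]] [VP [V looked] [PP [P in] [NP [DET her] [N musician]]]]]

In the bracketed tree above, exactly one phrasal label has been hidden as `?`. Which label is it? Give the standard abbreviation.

NP

The `?` node immediately contains: DET 'every', N 'witness', PP. That is the internal structure of a noun phrase, so the label is NP.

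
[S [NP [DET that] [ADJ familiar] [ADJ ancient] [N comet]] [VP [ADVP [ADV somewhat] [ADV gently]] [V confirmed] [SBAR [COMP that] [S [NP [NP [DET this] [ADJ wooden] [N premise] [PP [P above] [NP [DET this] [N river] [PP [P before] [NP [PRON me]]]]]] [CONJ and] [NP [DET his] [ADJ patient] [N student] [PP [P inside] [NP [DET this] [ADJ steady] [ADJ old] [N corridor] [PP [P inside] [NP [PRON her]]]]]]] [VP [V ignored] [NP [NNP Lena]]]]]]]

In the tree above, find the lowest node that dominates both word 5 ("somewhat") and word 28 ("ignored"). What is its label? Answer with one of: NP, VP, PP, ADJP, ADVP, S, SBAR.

The smallest bracket enclosing both words is [VP somewhat gently confirmed that this wooden premise above this river before me and his patient student inside this steady old corridor inside her ignored Lena], so the label is VP.

VP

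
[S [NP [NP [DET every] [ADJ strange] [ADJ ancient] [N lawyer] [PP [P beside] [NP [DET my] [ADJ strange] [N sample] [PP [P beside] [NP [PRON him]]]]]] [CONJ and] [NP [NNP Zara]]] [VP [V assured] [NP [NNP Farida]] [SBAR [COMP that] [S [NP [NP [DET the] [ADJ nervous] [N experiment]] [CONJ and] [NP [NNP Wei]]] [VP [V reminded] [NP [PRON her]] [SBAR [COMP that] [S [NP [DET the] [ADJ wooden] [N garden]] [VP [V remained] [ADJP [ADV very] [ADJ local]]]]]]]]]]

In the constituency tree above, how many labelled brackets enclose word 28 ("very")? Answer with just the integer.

10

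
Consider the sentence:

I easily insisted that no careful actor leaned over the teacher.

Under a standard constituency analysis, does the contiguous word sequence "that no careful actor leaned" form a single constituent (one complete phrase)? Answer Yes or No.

No

The sequence begins inside the complementizer "that" and ends inside the clause "no careful actor leaned over the teacher"; it crosses a phrase boundary, so no single node in the tree spans exactly those words.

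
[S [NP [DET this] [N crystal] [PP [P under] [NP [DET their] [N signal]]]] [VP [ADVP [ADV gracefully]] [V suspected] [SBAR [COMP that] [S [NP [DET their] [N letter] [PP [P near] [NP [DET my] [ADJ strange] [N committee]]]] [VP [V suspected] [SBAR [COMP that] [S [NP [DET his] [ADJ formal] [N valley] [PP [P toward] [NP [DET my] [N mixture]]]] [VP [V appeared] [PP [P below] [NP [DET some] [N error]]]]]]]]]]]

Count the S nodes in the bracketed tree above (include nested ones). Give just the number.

The S constituents are: [S this crystal under their signal gracefully suspected that their letter near my strange committee suspected that his formal valley toward my mixture appeared below some error]; [S their letter near my strange committee suspected that his formal valley toward my mixture appeared below some error]; [S his formal valley toward my mixture appeared below some error]. Total: 3.

3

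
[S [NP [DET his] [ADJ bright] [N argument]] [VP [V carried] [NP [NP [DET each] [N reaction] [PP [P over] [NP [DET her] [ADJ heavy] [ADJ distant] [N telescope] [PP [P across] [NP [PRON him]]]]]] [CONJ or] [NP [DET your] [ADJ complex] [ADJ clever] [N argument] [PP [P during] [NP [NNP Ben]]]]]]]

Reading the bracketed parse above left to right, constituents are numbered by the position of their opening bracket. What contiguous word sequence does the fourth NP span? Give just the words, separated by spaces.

her heavy distant telescope across him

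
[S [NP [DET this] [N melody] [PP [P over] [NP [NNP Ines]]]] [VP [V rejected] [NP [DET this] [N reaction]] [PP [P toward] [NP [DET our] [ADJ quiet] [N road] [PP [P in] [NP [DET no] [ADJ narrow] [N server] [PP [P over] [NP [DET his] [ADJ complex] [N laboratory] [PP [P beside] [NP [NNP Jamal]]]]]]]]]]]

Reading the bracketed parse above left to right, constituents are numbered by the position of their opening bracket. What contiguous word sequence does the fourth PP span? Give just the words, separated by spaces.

The PP opening brackets appear, in order, over: "over Ines"; "toward our quiet road in no narrow server over his complex laboratory beside Jamal"; "in no narrow server over his complex laboratory beside Jamal"; "over his complex laboratory beside Jamal"; "beside Jamal". The fourth one spans "over his complex laboratory beside Jamal".

over his complex laboratory beside Jamal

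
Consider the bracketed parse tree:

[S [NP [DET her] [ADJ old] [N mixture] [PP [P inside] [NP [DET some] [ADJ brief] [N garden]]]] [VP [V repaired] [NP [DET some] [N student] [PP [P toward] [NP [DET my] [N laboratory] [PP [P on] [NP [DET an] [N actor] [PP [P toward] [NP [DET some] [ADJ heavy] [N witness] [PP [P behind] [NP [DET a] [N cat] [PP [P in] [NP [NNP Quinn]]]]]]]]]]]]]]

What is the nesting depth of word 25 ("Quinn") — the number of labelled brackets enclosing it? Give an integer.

14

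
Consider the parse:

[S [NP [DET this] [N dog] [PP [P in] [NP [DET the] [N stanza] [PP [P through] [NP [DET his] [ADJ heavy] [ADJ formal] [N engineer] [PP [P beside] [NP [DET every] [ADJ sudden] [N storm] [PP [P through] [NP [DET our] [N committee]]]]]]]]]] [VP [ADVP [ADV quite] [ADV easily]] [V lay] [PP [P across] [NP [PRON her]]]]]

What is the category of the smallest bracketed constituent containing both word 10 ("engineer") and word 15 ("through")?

NP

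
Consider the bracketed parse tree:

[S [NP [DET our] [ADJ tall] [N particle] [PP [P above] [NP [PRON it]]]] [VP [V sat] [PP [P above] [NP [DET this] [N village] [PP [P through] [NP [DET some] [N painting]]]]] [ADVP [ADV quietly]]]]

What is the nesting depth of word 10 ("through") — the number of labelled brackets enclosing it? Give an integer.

6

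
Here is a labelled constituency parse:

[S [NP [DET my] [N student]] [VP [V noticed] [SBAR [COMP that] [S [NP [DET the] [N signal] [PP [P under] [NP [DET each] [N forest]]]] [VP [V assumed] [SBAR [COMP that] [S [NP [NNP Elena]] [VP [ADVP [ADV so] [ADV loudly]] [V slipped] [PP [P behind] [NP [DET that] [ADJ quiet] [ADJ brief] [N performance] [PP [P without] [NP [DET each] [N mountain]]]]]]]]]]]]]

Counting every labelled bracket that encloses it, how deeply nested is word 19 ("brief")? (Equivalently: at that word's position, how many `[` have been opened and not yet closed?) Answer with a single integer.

11

Path from the root down to the word: S → VP → SBAR → S → VP → SBAR → S → VP → PP → NP → ADJ. That is 11 enclosing brackets.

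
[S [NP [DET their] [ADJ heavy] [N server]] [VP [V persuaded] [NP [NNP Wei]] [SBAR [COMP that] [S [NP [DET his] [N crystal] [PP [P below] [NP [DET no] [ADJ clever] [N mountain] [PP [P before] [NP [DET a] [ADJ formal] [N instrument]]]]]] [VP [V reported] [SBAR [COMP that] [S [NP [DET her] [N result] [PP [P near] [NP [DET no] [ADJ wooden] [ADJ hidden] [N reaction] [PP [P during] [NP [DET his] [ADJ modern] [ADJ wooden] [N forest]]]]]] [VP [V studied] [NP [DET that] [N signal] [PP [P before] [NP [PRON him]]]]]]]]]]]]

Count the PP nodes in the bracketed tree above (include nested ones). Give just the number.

5

Listing each PP by its span: [PP below no clever mountain before a formal instrument]; [PP before a formal instrument]; [PP near no wooden hidden reaction during his modern wooden forest]; [PP during his modern wooden forest]; [PP before him] — that makes 5.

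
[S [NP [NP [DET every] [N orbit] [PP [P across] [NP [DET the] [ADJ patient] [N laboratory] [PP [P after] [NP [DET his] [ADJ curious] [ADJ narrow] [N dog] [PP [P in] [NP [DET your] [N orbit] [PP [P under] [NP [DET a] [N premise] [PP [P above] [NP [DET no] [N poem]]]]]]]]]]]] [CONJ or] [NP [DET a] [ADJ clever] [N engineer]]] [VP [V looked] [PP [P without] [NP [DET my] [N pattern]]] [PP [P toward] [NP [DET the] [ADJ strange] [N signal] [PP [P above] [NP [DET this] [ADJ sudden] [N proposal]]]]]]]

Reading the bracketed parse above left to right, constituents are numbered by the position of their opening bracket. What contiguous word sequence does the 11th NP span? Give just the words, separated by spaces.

In left-to-right order the NP constituents are "every orbit across the patient laboratory after his curious narrow dog in your orbit under a premise above no poem or a clever engineer"; "every orbit across the patient laboratory after his curious narrow dog in your orbit under a premise above no poem"; "the patient laboratory after his curious narrow dog in your orbit under a premise above no poem"; "his curious narrow dog in your orbit under a premise above no poem"; "your orbit under a premise above no poem"; "a premise above no poem"; "no poem"; "a clever engineer"; "my pattern"; "the strange signal above this sudden proposal"; "this sudden proposal". Number 11 is "this sudden proposal".

this sudden proposal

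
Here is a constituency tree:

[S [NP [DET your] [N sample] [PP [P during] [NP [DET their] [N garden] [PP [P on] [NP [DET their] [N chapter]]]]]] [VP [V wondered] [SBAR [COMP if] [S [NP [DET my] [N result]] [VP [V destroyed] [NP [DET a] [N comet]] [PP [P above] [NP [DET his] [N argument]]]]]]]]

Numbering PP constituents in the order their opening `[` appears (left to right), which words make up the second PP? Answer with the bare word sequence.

In left-to-right order the PP constituents are "during their garden on their chapter"; "on their chapter"; "above his argument". Number 2 is "on their chapter".

on their chapter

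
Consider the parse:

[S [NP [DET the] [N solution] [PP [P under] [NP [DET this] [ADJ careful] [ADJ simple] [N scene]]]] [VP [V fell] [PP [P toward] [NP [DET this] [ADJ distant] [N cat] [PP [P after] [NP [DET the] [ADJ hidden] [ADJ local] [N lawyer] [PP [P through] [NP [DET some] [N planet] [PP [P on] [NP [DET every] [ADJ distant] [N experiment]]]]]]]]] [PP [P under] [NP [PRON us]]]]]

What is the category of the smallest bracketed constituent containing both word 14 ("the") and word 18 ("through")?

NP

Both words fall inside [NP the hidden local lawyer through some planet on every distant experiment] (words 14–24), and no smaller constituent contains them both. Label: NP.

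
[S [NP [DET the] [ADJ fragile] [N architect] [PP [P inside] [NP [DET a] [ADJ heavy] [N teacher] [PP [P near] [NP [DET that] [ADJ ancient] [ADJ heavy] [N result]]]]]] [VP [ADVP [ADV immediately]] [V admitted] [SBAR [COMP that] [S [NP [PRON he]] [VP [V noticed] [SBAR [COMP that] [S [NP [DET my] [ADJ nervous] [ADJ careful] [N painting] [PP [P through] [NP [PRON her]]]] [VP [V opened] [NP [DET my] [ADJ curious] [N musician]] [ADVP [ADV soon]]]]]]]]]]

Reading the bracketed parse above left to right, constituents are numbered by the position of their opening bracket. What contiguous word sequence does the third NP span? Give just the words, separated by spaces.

that ancient heavy result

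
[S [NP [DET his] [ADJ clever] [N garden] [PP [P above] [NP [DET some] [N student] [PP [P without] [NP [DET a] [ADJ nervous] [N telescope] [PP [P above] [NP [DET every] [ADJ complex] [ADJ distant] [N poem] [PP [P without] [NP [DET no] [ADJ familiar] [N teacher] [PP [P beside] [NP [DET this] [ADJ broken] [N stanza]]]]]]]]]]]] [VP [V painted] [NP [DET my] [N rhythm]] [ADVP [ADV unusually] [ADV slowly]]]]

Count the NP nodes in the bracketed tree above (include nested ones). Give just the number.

7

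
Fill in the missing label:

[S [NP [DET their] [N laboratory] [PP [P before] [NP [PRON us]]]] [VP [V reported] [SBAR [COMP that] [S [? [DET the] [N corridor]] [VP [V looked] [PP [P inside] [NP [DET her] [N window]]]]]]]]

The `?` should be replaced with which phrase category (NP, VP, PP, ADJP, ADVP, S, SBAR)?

The `?` node immediately contains: DET 'the', N 'corridor'. That is the internal structure of a noun phrase, so the label is NP.

NP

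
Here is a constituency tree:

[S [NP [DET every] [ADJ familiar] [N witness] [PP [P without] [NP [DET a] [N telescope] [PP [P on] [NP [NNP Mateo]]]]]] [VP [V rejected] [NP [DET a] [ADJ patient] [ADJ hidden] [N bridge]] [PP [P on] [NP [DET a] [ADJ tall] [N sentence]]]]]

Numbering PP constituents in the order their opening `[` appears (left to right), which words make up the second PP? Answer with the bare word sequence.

on Mateo

Opening `[PP` markers occur at word positions 4, 7, 14; the second of these opens the constituent [PP on Mateo].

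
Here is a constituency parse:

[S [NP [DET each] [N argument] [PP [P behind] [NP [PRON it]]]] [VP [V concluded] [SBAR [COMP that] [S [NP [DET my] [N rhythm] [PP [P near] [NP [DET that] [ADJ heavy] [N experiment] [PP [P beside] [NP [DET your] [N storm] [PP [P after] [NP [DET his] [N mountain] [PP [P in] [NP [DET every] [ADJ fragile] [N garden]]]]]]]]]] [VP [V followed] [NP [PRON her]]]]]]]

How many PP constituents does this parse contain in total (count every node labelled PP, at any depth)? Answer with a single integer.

5

Listing each PP by its span: [PP behind it]; [PP near that heavy experiment beside your storm after his mountain in every fragile garden]; [PP beside your storm after his mountain in every fragile garden]; [PP after his mountain in every fragile garden]; [PP in every fragile garden] — that makes 5.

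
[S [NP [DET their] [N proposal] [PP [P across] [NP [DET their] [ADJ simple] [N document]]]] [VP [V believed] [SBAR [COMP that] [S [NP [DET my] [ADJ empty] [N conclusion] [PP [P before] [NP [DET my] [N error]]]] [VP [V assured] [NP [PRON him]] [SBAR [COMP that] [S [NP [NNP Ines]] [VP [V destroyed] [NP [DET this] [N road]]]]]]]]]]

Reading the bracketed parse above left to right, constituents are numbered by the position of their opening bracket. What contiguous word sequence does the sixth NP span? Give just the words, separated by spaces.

Ines

Opening `[NP` markers occur at word positions 1, 4, 9, 13, 16, 18, 20; the sixth of these opens the constituent [NP Ines].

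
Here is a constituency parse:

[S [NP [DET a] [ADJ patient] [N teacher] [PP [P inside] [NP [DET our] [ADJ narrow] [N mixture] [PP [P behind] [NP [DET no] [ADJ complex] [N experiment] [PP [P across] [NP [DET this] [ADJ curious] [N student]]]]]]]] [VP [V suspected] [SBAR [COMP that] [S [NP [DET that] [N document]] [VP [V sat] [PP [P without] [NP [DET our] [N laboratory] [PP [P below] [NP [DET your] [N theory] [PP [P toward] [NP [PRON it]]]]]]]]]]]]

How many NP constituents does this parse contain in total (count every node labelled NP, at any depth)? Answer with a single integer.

Listing each NP by its span: [NP a patient teacher inside our narrow mixture behind no complex experiment across this curious student]; [NP our narrow mixture behind no complex experiment across this curious student]; [NP no complex experiment across this curious student]; [NP this curious student]; [NP that document]; [NP our laboratory below your theory toward it] … — that makes 8.

8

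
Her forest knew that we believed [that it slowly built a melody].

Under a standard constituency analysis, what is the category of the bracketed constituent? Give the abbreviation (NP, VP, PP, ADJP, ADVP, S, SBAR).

The span is built around the complementizer "that" — a subordinate clause (SBAR).

SBAR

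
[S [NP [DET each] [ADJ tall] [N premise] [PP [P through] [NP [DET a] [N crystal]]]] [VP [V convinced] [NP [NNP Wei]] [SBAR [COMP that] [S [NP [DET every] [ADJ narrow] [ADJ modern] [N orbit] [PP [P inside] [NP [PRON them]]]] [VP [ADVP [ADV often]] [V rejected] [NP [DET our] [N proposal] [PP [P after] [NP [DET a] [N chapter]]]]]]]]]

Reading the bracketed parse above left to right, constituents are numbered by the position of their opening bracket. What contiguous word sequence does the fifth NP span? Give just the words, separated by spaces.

them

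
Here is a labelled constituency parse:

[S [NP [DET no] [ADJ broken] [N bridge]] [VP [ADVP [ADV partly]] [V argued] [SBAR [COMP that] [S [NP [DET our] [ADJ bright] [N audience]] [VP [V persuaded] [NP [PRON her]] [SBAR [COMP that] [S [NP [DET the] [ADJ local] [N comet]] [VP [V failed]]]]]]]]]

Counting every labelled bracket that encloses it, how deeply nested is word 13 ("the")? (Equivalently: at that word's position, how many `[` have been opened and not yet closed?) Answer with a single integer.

Path from the root down to the word: S → VP → SBAR → S → VP → SBAR → S → NP → DET. That is 9 enclosing brackets.

9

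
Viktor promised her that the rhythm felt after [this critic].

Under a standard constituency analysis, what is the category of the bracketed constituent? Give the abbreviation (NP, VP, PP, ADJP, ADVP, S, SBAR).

The bracketed span "this critic" is headed by "critic", making it a noun phrase (NP).

NP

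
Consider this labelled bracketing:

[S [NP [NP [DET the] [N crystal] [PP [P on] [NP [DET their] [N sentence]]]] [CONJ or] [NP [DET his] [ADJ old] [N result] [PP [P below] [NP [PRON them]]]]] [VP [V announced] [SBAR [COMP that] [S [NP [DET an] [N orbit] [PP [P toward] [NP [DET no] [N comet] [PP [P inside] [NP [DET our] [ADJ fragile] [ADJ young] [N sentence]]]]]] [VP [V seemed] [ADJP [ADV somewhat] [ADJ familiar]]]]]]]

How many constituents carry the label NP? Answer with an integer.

8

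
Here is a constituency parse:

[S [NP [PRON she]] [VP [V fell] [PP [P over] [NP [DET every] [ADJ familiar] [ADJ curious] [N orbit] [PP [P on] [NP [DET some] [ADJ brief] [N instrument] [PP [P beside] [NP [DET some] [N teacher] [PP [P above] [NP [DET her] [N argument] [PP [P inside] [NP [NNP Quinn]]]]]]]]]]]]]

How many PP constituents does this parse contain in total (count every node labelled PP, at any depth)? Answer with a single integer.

5

The PP constituents are: [PP over every familiar curious orbit on some brief instrument beside some teacher above her argument inside Quinn]; [PP on some brief instrument beside some teacher above her argument inside Quinn]; [PP beside some teacher above her argument inside Quinn]; [PP above her argument inside Quinn]; [PP inside Quinn]. Total: 5.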